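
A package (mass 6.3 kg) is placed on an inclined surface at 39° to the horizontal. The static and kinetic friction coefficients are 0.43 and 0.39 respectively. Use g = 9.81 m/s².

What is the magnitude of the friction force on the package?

Normal force: N = m g cos θ = 6.3 × 9.81 × cos 39° = 48.03 N.
For equilibrium along the incline, friction must balance the weight component: f = m g sin θ = 38.89 N up the slope.
Static friction can supply at most μ_s N = 20.65 N.
Since |38.89| > 20.65 N, static friction cannot hold it; the package slides down the incline and kinetic friction applies: f = μ_k N = 0.39 × 48.03 = 18.7 N.

f ≈ 18.7 N (up the incline)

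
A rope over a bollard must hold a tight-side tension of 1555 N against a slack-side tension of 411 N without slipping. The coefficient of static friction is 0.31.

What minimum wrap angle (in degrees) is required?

β_min ≈ 246°

T₂/T₁ = e^{μβ} → β = ln(T₂/T₁)/μ.
β = ln(1555/411)/0.31 = 1.331/0.31 = 4.292 rad.
In degrees: β = 4.292 × 180/π = 246°.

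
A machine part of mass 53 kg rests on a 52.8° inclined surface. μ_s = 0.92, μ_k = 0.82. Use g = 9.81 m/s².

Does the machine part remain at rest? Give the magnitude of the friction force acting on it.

f ≈ 258 N

N = m g cos θ = 314 N.
Down-slope weight component: m g sin θ = 414 N.
μ_s N = 289 N.
414 > 289 N, so it slides; kinetic friction f = μ_k N = 0.82×314 = 258 N.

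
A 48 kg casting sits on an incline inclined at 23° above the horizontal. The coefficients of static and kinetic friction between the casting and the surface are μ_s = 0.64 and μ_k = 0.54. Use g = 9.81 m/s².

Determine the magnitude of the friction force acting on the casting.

Perpendicular to the surface, N = m g cos θ = 48·9.81·cos 23° = 433.4 N.
For equilibrium along the incline, friction must balance the weight component: f = m g sin θ = 184 N up the slope.
Maximum static friction available: μ_s N = 0.64 × 433.4 = 277.4 N.
Since |184| ≤ 277.4 N, no slip — friction simply equals what equilibrium demands.

f ≈ 184 N (up the incline)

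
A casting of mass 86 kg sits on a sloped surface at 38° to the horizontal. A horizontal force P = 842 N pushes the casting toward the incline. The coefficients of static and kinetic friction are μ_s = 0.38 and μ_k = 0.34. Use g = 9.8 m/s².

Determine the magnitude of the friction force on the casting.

Normal direction: N = m g cos θ + P sin θ = 1183 N.
Along the incline, the net driving force (taking up-slope positive) is P cos θ − m g sin θ = 663.5 − 518.9 = 144.6 N, so equilibrium requires friction f = -144.6 N (down-slope).
The limit of static friction is μ_s N = 449.4 N.
|f_req| = 144.6 ≤ 449.4 N → the casting is in equilibrium; friction equals the required value.

f ≈ 145 N (down the incline)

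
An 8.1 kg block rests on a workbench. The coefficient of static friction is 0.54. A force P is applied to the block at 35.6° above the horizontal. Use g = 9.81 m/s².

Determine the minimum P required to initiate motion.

N = m g − P sin α (the pull lifts the block).
At impending slip, P cos α = μ_s N = μ_s (m g − P sin α).
Solving: P (cos α + μ_s sin α) = μ_s m g → P = 0.54×79.5/(cos 35.6° + 0.54 sin 35.6°) = 42.9/1.127 = 38.1 N.

P ≈ 38.1 N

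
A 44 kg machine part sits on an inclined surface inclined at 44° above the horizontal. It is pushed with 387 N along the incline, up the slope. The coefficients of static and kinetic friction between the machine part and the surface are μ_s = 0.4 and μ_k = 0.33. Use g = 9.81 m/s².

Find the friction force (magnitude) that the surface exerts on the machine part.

f ≈ 87.2 N (down the incline)

Normal force: N = m g cos θ = 44 × 9.81 × cos 44° = 310.5 N.
For equilibrium along the incline the friction force must supply f = m g sin θ − P = 299.8 − 387 = -87.16 N (positive meaning up-slope).
The static-friction ceiling is μ_s N = 0.4 × 310.5 = 124.2 N.
Since |-87.16| ≤ 124.2 N, the machine part remains in static equilibrium and friction takes exactly the required value.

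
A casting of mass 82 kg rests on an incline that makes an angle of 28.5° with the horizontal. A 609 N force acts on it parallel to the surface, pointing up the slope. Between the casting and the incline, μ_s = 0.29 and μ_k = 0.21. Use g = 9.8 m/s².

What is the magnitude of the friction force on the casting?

The normal reaction is N = m g cos θ = 706.2 N.
The friction needed for equilibrium is m g sin θ − P = 383.4 − 609 = -225.6 N, measured positive up-slope.
The static-friction ceiling is μ_s N = 0.29 × 706.2 = 204.8 N.
|-225.6| exceeds 204.8 N, so the casting slips up-slope; friction is kinetic, f = μ_k N = 0.21×706.2 = 148 N.

f ≈ 148 N (down the incline)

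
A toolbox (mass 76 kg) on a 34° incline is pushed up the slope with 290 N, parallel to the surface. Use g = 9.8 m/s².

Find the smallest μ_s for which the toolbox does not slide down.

N = m g cos θ = 617.5 N.
Friction must make up the shortfall along the incline: f = m g sin θ − P = 416.5 − 290 = 126.5 N.
At the threshold f = μ_s N, so μ_s,min = 126.5/617.5 = 0.205.

μ_s,min ≈ 0.205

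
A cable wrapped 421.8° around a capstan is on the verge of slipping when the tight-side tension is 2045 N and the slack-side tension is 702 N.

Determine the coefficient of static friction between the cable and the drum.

T₂/T₁ = e^{μβ} → μ = ln(T₂/T₁)/β.
β = 421.8° = 7.362 rad.
μ = ln(2045/702)/7.362 = ln(2.913)/7.362 = 0.145.

μ ≈ 0.145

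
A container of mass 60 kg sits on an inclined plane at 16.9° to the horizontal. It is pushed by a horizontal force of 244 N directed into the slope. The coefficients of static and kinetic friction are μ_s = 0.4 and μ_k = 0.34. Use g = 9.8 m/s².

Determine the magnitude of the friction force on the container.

The horizontal push has a component P sin θ into the surface, so N = m g cos θ + P sin θ = 562.6 + 70.93 = 633.5 N.
Along the incline, the net driving force (taking up-slope positive) is P cos θ − m g sin θ = 233.5 − 170.9 = 62.53 N, so equilibrium requires friction f = -62.53 N (down-slope).
The limit of static friction is μ_s N = 253.4 N.
|f_req| = 62.53 ≤ 253.4 N → the container is in equilibrium; friction equals the required value.

f ≈ 62.5 N (down the incline)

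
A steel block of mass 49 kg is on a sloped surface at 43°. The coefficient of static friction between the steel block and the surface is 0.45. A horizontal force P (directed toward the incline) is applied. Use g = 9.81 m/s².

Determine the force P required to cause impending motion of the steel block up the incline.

At impending motion up the slope, friction acts down-slope at its limit: f = μ_s N.
Perpendicular to the incline: N = m g cos θ + P sin θ.
Along the incline: P cos θ = m g sin θ + μ_s N = m g sin θ + μ_s (m g cos θ + P sin θ).
Solving, P (cos θ − μ_s sin θ) = m g (sin θ + μ_s cos θ), so P = 49×9.81×(sin 43° + 0.45 cos 43°)/(cos 43° − 0.45 sin 43°) = 481×1.011/0.4245 = 1150 N.

P ≈ 1150 N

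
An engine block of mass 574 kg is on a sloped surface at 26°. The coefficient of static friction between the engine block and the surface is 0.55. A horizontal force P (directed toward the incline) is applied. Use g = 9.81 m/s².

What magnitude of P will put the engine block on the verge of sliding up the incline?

At impending motion up the slope, friction acts down-slope at its limit: f = μ_s N.
Perpendicular to the incline: N = m g cos θ + P sin θ.
Along the incline: P cos θ = m g sin θ + μ_s N = m g sin θ + μ_s (m g cos θ + P sin θ).
Solving, P (cos θ − μ_s sin θ) = m g (sin θ + μ_s cos θ), so P = 574×9.81×(sin 26° + 0.55 cos 26°)/(cos 26° − 0.55 sin 26°) = 5630×0.9327/0.6577 = 7990 N.

P ≈ 7990 N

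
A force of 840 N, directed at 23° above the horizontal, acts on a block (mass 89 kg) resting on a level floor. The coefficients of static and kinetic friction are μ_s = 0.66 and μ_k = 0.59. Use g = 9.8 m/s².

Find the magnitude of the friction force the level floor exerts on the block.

The vertical component of P reduces the normal force: N = m g − P sin α = 872.2 − 328.2 = 544 N.
Horizontally, friction must balance P cos α = 773.2 N.
The static-friction limit is μ_s N = 359 N.
The required friction exceeds μ_s N, so the block moves and f = μ_k N = 321 N.

f ≈ 321 N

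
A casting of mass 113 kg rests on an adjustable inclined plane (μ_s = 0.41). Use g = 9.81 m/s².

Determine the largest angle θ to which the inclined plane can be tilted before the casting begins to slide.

At the slip threshold, m g sin θ = μ_s · m g cos θ, so tan θ = μ_s.
θ_max = arctan(0.41) = 22.3°.

θ_max ≈ 22.3°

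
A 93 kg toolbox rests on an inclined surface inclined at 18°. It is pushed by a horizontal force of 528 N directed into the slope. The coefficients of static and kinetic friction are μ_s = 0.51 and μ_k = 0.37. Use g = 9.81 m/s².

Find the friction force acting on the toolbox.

f ≈ 220 N (down the incline)

Resolve perpendicular to the incline: N = m g cos θ + P sin θ = 93×9.81×cos 18° + 528×sin 18° = 1031 N.
Along the incline, the net driving force (taking up-slope positive) is P cos θ − m g sin θ = 502.2 − 281.9 = 220.2 N, so equilibrium requires friction f = -220.2 N (down-slope).
Maximum static friction: μ_s N = 0.51 × 1031 = 525.7 N.
Since 220.2 N is within the 525.7 N limit, the toolbox stays put and friction is exactly 220 N.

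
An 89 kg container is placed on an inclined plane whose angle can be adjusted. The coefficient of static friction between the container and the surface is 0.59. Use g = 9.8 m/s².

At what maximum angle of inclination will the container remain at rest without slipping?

θ_max ≈ 30.5°

At the slip threshold, m g sin θ = μ_s · m g cos θ, so tan θ = μ_s.
θ_max = arctan(0.59) = 30.5°.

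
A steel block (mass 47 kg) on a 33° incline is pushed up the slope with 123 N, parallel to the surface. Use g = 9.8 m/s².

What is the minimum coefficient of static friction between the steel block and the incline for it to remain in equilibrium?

μ_s,min ≈ 0.331

N = m g cos θ = 386.3 N.
Friction must make up the shortfall along the incline: f = m g sin θ − P = 250.9 − 123 = 127.9 N.
At the threshold f = μ_s N, so μ_s,min = 127.9/386.3 = 0.331.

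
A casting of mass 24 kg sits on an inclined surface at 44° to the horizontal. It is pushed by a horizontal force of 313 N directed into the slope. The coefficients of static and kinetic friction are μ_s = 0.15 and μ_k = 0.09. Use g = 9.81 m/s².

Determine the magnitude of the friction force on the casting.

Normal direction: N = m g cos θ + P sin θ = 386.8 N.
Along the incline, the net driving force (taking up-slope positive) is P cos θ − m g sin θ = 225.2 − 163.6 = 61.6 N, so equilibrium requires friction f = -61.6 N (down-slope).
Maximum static friction: μ_s N = 0.15 × 386.8 = 58.02 N.
The required 61.6 N exceeds the static limit, so the casting slides up-slope and f = μ_k N = 0.09×386.8 = 34.8 N.

f ≈ 34.8 N (down the incline)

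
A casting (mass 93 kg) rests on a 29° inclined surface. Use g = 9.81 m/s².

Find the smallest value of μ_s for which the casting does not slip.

At the slip threshold m g sin θ = μ_s m g cos θ, so μ_s,min = tan θ.
μ_s,min = tan 29° = 0.554.

μ_s,min ≈ 0.554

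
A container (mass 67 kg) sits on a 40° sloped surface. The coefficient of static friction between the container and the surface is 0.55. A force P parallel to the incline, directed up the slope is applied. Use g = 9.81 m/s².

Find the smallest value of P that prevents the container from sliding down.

The container tends to slide down (tan θ > μ_s), so at the point of impending slip friction acts up-slope at its limit: f = μ_s N.
P is parallel to the surface, so N = m g cos θ = 503 N.
Along the incline: P + μ_s N = m g sin θ, so P = 422 − 0.55×503 = 146 N.

P_min ≈ 146 N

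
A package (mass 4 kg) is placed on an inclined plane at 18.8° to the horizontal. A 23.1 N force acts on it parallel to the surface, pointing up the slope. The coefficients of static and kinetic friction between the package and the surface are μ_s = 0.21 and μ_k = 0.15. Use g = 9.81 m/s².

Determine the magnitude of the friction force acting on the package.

f ≈ 5.57 N (down the incline)

Perpendicular to the surface, N = m g cos θ = 4·9.81·cos 18.8° = 37.15 N.
Parallel to the incline, ΣF = 0 gives f = m g sin θ − P = 12.65 − 23.1 = -10.45 N (up-slope positive).
The static-friction ceiling is μ_s N = 0.21 × 37.15 = 7.801 N.
|-10.45| exceeds 7.801 N, so the package slips up-slope; friction is kinetic, f = μ_k N = 0.15×37.15 = 5.57 N.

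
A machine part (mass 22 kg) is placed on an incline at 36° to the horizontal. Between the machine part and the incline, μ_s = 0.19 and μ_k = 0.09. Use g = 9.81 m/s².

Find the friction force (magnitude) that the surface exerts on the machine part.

The normal reaction is N = m g cos θ = 174.6 N.
For equilibrium along the incline, friction must balance the weight component: f = m g sin θ = 126.9 N up the slope.
The static-friction ceiling is μ_s N = 0.19 × 174.6 = 33.17 N.
Since |126.9| > 33.17 N, static friction cannot hold it; the machine part slides down the incline and kinetic friction applies: f = μ_k N = 0.09 × 174.6 = 15.7 N.

f ≈ 15.7 N (up the incline)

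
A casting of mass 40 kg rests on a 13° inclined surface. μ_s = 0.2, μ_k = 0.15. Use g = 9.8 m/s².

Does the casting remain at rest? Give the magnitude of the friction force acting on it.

N = m g cos θ = 382 N.
Down-slope weight component: m g sin θ = 88.2 N.
μ_s N = 76.4 N.
88.2 > 76.4 N, so it slides; kinetic friction f = μ_k N = 0.15×382 = 57.3 N.

f ≈ 57.3 N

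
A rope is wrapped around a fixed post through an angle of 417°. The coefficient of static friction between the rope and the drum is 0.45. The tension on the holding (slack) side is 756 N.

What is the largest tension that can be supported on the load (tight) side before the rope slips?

At impending slip the capstan equation gives T₂/T₁ = e^{μβ} with β in radians.
β = 417° × π/180 = 7.278 rad.
e^{μβ} = e^{0.45×7.278} = 26.45.
T₂ = T₁ · e^{μβ} = 756 × 26.45 = 20000 N.

T_max ≈ 20000 N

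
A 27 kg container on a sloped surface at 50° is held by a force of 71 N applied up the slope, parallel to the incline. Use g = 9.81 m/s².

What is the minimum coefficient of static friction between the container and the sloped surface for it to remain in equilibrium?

μ_s,min ≈ 0.775

N = m g cos θ = 170.3 N.
Friction must make up the shortfall along the incline: f = m g sin θ − P = 202.9 − 71 = 131.9 N.
At the threshold f = μ_s N, so μ_s,min = 131.9/170.3 = 0.775.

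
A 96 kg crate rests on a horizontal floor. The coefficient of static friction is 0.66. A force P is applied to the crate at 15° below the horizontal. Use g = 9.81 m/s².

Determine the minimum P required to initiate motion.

P ≈ 782 N

N = m g + P sin α (the push presses the crate into the horizontal floor).
At impending slip, P cos α = μ_s N = μ_s (m g + P sin α).
Solving: P (cos α − μ_s sin α) = μ_s m g → P = 0.66×942/(cos 15° − 0.66 sin 15°) = 622/0.7951 = 782 N.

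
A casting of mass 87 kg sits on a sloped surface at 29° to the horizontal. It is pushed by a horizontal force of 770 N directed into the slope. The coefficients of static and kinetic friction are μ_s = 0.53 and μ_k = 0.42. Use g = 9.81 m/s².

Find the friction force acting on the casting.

f ≈ 260 N (down the incline)

Normal direction: N = m g cos θ + P sin θ = 1120 N.
Along the incline, the net driving force (taking up-slope positive) is P cos θ − m g sin θ = 673.5 − 413.8 = 259.7 N, so equilibrium requires friction f = -259.7 N (down-slope).
The limit of static friction is μ_s N = 593.5 N.
|f_req| = 259.7 ≤ 593.5 N → the casting is in equilibrium; friction equals the required value.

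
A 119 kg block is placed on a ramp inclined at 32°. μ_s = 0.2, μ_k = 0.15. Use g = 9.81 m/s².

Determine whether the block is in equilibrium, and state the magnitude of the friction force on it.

f ≈ 149 N

N = m g cos θ = 990 N.
Down-slope weight component: m g sin θ = 619 N.
μ_s N = 198 N.
619 > 198 N, so it slides; kinetic friction f = μ_k N = 0.15×990 = 149 N.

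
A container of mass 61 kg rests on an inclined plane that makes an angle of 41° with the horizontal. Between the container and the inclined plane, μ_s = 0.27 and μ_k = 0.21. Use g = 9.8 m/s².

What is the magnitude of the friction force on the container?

Normal force: N = m g cos θ = 61 × 9.8 × cos 41° = 451.2 N.
For equilibrium along the incline, friction must balance the weight component: f = m g sin θ = 392.2 N up the slope.
The static-friction ceiling is μ_s N = 0.27 × 451.2 = 121.8 N.
|392.2| exceeds 121.8 N, so the container slips down-slope; friction is kinetic, f = μ_k N = 0.21×451.2 = 94.7 N.

f ≈ 94.7 N (up the incline)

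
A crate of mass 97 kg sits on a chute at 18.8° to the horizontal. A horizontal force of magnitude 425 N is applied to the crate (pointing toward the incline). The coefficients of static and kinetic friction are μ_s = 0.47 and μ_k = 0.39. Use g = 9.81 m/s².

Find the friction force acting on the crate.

f ≈ 95.7 N (down the incline)

Normal direction: N = m g cos θ + P sin θ = 1038 N.
Parallel to the incline: P cos θ − m g sin θ = 402.3 − 306.7 = 95.67 N; the friction needed to balance this is 95.67 N acting down the slope.
The limit of static friction is μ_s N = 487.7 N.
|f_req| = 95.67 ≤ 487.7 N → the crate is in equilibrium; friction equals the required value.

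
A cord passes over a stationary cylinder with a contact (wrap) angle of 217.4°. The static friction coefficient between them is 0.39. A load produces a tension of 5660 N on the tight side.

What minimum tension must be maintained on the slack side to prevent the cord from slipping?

Capstan equation at impending slip: T_tight/T_slack = e^{μβ}.
β = 217.4° = 3.794 rad; e^{μβ} = e^{0.39×3.794} = 4.392.
T_slack = T_tight / e^{μβ} = 5660 / 4.392 = 1290 N.

T_min ≈ 1290 N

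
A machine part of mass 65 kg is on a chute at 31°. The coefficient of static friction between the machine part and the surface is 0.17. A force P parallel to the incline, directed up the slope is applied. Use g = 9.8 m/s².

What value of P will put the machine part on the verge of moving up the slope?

At impending motion up the slope, friction acts down-slope at its limit: f = μ_s N.
P is parallel to the surface, so N = m g cos θ = 546 N.
Along the incline: P = m g sin θ + μ_s N = 328 + 0.17×546 = 421 N.

P ≈ 421 N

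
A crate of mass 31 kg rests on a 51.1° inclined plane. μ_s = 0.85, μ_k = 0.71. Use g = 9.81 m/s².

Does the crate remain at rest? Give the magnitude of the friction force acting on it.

N = m g cos θ = 191 N.
Down-slope weight component: m g sin θ = 237 N.
μ_s N = 162 N.
237 > 162 N, so it slides; kinetic friction f = μ_k N = 0.71×191 = 136 N.

f ≈ 136 N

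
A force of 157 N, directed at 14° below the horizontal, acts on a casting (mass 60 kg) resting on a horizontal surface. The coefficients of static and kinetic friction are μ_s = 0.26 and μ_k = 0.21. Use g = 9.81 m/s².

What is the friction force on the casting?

f ≈ 152 N

Vertical equilibrium gives N = m g + P sin α = 626.6 N.
For equilibrium, f = P cos α = 157×cos 14° = 152.3 N.
The static-friction limit is μ_s N = 162.9 N.
Since 152.3 N does not exceed the limit, the casting stays at rest and f = 152 N.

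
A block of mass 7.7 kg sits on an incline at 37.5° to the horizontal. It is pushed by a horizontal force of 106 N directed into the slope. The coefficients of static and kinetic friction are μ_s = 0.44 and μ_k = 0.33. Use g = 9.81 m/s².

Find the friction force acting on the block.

The horizontal push has a component P sin θ into the surface, so N = m g cos θ + P sin θ = 59.93 + 64.53 = 124.5 N.
Along the incline, the net driving force (taking up-slope positive) is P cos θ − m g sin θ = 84.1 − 45.98 = 38.11 N, so equilibrium requires friction f = -38.11 N (down-slope).
Maximum static friction: μ_s N = 0.44 × 124.5 = 54.76 N.
Since 38.11 N is within the 54.76 N limit, the block stays put and friction is exactly 38.1 N.

f ≈ 38.1 N (down the incline)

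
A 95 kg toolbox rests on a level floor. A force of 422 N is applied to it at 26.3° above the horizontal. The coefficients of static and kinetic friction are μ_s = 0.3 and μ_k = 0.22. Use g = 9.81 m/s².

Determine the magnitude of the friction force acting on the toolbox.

f ≈ 164 N

N = m g − P sin α = 932 − 422×sin 26.3° = 745 N.
Horizontally, friction must balance P cos α = 378.3 N.
μ_s N = 0.3 × 745 = 223.5 N.
378.3 > 223.5 N → the toolbox slides; f = μ_k N = 0.22×745 = 164 N.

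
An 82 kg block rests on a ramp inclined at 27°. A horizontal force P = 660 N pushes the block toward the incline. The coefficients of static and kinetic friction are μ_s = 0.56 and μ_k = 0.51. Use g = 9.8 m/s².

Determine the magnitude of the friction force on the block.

f ≈ 223 N (down the incline)

Normal direction: N = m g cos θ + P sin θ = 1016 N.
Parallel to the incline: P cos θ − m g sin θ = 588.1 − 364.8 = 223.2 N; the friction needed to balance this is 223.2 N acting down the slope.
Maximum static friction: μ_s N = 0.56 × 1016 = 568.8 N.
|f_req| = 223.2 ≤ 568.8 N → the block is in equilibrium; friction equals the required value.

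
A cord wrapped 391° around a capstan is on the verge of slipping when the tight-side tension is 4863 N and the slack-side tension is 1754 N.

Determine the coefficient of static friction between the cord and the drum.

T₂/T₁ = e^{μβ} → μ = ln(T₂/T₁)/β.
β = 391° = 6.824 rad.
μ = ln(4863/1754)/6.824 = ln(2.773)/6.824 = 0.149.

μ ≈ 0.149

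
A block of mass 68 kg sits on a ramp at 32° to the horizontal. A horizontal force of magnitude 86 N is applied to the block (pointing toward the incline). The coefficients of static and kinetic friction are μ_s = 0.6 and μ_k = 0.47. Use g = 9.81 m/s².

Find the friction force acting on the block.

f ≈ 281 N (up the incline)

Normal direction: N = m g cos θ + P sin θ = 611.3 N.
Along the incline, the net driving force (taking up-slope positive) is P cos θ − m g sin θ = 72.93 − 353.5 = -280.6 N, so equilibrium requires friction f = 280.6 N (up-slope).
The limit of static friction is μ_s N = 366.8 N.
Since 280.6 N is within the 366.8 N limit, the block stays put and friction is exactly 281 N.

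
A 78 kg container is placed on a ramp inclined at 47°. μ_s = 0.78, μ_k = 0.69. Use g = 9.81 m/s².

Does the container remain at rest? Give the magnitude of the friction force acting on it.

f ≈ 360 N

N = m g cos θ = 522 N.
Down-slope weight component: m g sin θ = 560 N.
μ_s N = 407 N.
560 > 407 N, so it slides; kinetic friction f = μ_k N = 0.69×522 = 360 N.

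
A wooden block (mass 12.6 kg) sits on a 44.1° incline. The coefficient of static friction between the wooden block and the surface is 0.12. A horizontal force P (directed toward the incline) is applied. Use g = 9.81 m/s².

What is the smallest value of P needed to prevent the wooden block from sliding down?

P_min ≈ 94 N

The wooden block tends to slide down (tan θ > μ_s), so at the point of impending slip friction acts up-slope at its limit: f = μ_s N.
Perpendicular to the incline: N = m g cos θ + P sin θ.
Along the incline: P cos θ + μ_s N = m g sin θ, i.e. P cos θ + μ_s (m g cos θ + P sin θ) = m g sin θ.
Solving, P (cos θ + μ_s sin θ) = m g (sin θ − μ_s cos θ), so P = 124×0.6097/0.8016 = 94 N.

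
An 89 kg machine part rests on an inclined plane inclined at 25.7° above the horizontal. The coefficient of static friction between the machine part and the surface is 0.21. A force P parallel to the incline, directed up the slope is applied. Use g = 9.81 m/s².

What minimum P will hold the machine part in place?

The machine part tends to slide down (tan θ > μ_s), so at the point of impending slip friction acts up-slope at its limit: f = μ_s N.
P is parallel to the surface, so N = m g cos θ = 787 N.
Along the incline: P + μ_s N = m g sin θ, so P = 379 − 0.21×787 = 213 N.

P_min ≈ 213 N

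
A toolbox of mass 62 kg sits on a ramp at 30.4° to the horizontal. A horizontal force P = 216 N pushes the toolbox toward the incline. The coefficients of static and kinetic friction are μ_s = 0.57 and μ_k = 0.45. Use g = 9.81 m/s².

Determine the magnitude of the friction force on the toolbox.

The horizontal push has a component P sin θ into the surface, so N = m g cos θ + P sin θ = 524.6 + 109.3 = 633.9 N.
Along the incline, the net driving force (taking up-slope positive) is P cos θ − m g sin θ = 186.3 − 307.8 = -121.5 N, so equilibrium requires friction f = 121.5 N (up-slope).
The limit of static friction is μ_s N = 361.3 N.
|f_req| = 121.5 ≤ 361.3 N → the toolbox is in equilibrium; friction equals the required value.

f ≈ 121 N (up the incline)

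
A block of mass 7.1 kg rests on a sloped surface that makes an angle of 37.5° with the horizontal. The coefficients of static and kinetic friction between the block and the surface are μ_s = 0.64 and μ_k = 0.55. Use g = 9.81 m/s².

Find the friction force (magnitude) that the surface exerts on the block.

f ≈ 30.4 N (up the incline)

Perpendicular to the surface, N = m g cos θ = 7.1·9.81·cos 37.5° = 55.26 N.
Along the slope the weight component is m g sin θ = 42.4 N; friction must supply exactly this, acting up-slope.
Static friction can supply at most μ_s N = 35.37 N.
|42.4| exceeds 35.37 N, so the block slips down-slope; friction is kinetic, f = μ_k N = 0.55×55.26 = 30.4 N.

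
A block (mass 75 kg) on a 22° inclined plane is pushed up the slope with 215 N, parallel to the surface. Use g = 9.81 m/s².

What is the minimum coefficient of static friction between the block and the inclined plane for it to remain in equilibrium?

μ_s,min ≈ 0.0889

N = m g cos θ = 682.2 N.
Friction must make up the shortfall along the incline: f = m g sin θ − P = 275.6 − 215 = 60.62 N.
At the threshold f = μ_s N, so μ_s,min = 60.62/682.2 = 0.0889.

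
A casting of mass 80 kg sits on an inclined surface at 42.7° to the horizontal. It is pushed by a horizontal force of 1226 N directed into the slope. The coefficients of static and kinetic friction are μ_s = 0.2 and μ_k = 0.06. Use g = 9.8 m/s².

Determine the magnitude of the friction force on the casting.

f ≈ 84.5 N (down the incline)

Resolve perpendicular to the incline: N = m g cos θ + P sin θ = 80×9.8×cos 42.7° + 1226×sin 42.7° = 1408 N.
Along the incline, the net driving force (taking up-slope positive) is P cos θ − m g sin θ = 901 − 531.7 = 369.3 N, so equilibrium requires friction f = -369.3 N (down-slope).
Maximum static friction: μ_s N = 0.2 × 1408 = 281.5 N.
The required 369.3 N exceeds the static limit, so the casting slides up-slope and f = μ_k N = 0.06×1408 = 84.5 N.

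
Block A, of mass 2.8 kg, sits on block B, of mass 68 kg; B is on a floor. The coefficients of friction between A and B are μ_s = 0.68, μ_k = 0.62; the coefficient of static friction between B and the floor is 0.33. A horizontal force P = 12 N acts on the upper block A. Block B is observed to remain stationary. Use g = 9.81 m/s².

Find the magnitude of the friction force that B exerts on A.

f ≈ 12 N

The normal force B exerts on A is simply A's weight, N₁ = 27.47 N.
So the A–B interface can sustain at most μ_s N₁ = 18.68 N of static friction.
Since P = 12 N ≤ 18.68 N, A does not slip on B; friction on A equals P = 12 N.
By Newton's third law B feels 12 N forward from A. With B stationary, the floor's static friction on B balances it: f₂ = 12 N (well within μ_s(m_A+m_B)g = 229.2 N).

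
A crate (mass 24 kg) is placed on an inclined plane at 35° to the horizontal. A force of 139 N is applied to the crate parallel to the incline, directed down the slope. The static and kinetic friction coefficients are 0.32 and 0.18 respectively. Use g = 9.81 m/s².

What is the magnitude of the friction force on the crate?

f ≈ 34.7 N (up the incline)

Perpendicular to the surface, N = m g cos θ = 24·9.81·cos 35° = 192.9 N.
The friction needed for equilibrium is m g sin θ + P = 135 + 139 = 274 N, measured positive up-slope.
Maximum static friction available: μ_s N = 0.32 × 192.9 = 61.72 N.
Since |274| > 61.72 N, static friction cannot hold it; the crate slides down the incline and kinetic friction applies: f = μ_k N = 0.18 × 192.9 = 34.7 N.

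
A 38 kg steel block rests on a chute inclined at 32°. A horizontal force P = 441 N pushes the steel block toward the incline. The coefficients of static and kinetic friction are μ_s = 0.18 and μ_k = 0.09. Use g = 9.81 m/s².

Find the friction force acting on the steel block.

f ≈ 49.5 N (down the incline)

Normal direction: N = m g cos θ + P sin θ = 549.8 N.
Along the incline, the net driving force (taking up-slope positive) is P cos θ − m g sin θ = 374 − 197.5 = 176.4 N, so equilibrium requires friction f = -176.4 N (down-slope).
The limit of static friction is μ_s N = 98.97 N.
The required 176.4 N exceeds the static limit, so the steel block slides up-slope and f = μ_k N = 0.09×549.8 = 49.5 N.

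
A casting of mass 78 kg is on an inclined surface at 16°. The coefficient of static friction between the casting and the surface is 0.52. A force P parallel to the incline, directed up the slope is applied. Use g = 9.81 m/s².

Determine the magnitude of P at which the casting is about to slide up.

P ≈ 593 N

At impending motion up the slope, friction acts down-slope at its limit: f = μ_s N.
P is parallel to the surface, so N = m g cos θ = 736 N.
Along the incline: P = m g sin θ + μ_s N = 211 + 0.52×736 = 593 N.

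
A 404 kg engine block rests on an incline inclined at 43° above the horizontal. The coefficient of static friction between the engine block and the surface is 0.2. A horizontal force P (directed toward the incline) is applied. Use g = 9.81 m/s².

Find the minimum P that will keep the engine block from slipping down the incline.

P_min ≈ 2450 N

The engine block tends to slide down (tan θ > μ_s), so at the point of impending slip friction acts up-slope at its limit: f = μ_s N.
Perpendicular to the incline: N = m g cos θ + P sin θ.
Along the incline: P cos θ + μ_s N = m g sin θ, i.e. P cos θ + μ_s (m g cos θ + P sin θ) = m g sin θ.
Solving, P (cos θ + μ_s sin θ) = m g (sin θ − μ_s cos θ), so P = 3960×0.5357/0.8678 = 2450 N.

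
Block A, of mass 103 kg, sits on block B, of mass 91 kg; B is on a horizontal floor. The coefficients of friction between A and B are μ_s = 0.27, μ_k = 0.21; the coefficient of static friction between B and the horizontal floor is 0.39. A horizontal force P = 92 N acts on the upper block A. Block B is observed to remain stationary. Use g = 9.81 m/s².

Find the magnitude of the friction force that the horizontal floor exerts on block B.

The normal force B exerts on A is simply A's weight, N₁ = 1010 N.
Maximum static friction on A from B: μ_s N₁ = 0.27×1010 = 272.8 N.
Since P = 92 N ≤ 272.8 N, A does not slip on B; friction on A equals P = 92 N.
By Newton's third law B feels 92 N forward from A. With B stationary, the floor's static friction on B balances it: f₂ = 92 N (well within μ_s(m_A+m_B)g = 742.2 N).

f ≈ 92 N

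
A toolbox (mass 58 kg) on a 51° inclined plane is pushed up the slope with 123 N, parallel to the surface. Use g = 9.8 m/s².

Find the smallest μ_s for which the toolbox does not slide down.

N = m g cos θ = 357.7 N.
Friction must make up the shortfall along the incline: f = m g sin θ − P = 441.7 − 123 = 318.7 N.
At the threshold f = μ_s N, so μ_s,min = 318.7/357.7 = 0.891.

μ_s,min ≈ 0.891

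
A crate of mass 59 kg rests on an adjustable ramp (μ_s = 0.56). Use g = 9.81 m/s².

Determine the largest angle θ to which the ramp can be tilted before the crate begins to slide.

θ_max ≈ 29.2°

At the slip threshold, m g sin θ = μ_s · m g cos θ, so tan θ = μ_s.
θ_max = arctan(0.56) = 29.2°.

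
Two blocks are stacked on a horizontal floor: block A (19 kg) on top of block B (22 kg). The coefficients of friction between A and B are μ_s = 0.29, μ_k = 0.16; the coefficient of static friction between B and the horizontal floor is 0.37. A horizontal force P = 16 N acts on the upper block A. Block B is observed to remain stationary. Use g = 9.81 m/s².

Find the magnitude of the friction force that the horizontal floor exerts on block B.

f ≈ 16 N

The normal force B exerts on A is simply A's weight, N₁ = 186.4 N.
Maximum static friction on A from B: μ_s N₁ = 0.29×186.4 = 54.05 N.
P = 16 N is within that limit, so A and B move together (both at rest); the A–B friction is simply f₁ = P = 16 N.
B experiences an equal 16 N forward from A (third law). B is in equilibrium, so the floor supplies f₂ = 16 N of static friction (limit μ_s(m_A+m_B)g = 148.8 N, not exceeded).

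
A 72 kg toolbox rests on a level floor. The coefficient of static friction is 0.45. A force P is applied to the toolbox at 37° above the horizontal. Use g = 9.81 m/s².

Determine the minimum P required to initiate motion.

P ≈ 297 N

N = m g − P sin α (the pull lifts the toolbox).
At impending slip, P cos α = μ_s N = μ_s (m g − P sin α).
Solving: P (cos α + μ_s sin α) = μ_s m g → P = 0.45×706/(cos 37° + 0.45 sin 37°) = 318/1.069 = 297 N.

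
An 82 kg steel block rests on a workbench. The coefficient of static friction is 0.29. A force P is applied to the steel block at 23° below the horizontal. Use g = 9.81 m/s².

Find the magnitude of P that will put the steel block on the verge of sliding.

P ≈ 289 N

N = m g + P sin α (the push presses the steel block into the workbench).
At impending slip, P cos α = μ_s N = μ_s (m g + P sin α).
Solving: P (cos α − μ_s sin α) = μ_s m g → P = 0.29×804/(cos 23° − 0.29 sin 23°) = 233/0.8072 = 289 N.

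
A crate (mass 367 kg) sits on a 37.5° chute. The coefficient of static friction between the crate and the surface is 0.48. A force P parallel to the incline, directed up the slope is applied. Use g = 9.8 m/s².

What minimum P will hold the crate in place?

The crate tends to slide down (tan θ > μ_s), so at the point of impending slip friction acts up-slope at its limit: f = μ_s N.
P is parallel to the surface, so N = m g cos θ = 2850 N.
Along the incline: P + μ_s N = m g sin θ, so P = 2190 − 0.48×2850 = 820 N.

P_min ≈ 820 N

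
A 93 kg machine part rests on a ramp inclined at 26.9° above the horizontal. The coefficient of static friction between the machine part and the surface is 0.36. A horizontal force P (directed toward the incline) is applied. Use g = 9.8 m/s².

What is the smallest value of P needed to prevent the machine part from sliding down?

P_min ≈ 114 N

The machine part tends to slide down (tan θ > μ_s), so at the point of impending slip friction acts up-slope at its limit: f = μ_s N.
Perpendicular to the incline: N = m g cos θ + P sin θ.
Along the incline: P cos θ + μ_s N = m g sin θ, i.e. P cos θ + μ_s (m g cos θ + P sin θ) = m g sin θ.
Solving, P (cos θ + μ_s sin θ) = m g (sin θ − μ_s cos θ), so P = 911×0.1314/1.055 = 114 N.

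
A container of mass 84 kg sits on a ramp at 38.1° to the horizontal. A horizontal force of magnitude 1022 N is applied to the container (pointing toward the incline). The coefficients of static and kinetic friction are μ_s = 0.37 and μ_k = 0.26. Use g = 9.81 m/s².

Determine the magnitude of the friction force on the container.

Resolve perpendicular to the incline: N = m g cos θ + P sin θ = 84×9.81×cos 38.1° + 1022×sin 38.1° = 1279 N.
Parallel to the incline: P cos θ − m g sin θ = 804.2 − 508.5 = 295.8 N; the friction needed to balance this is 295.8 N acting down the slope.
The limit of static friction is μ_s N = 473.3 N.
|f_req| = 295.8 ≤ 473.3 N → the container is in equilibrium; friction equals the required value.

f ≈ 296 N (down the incline)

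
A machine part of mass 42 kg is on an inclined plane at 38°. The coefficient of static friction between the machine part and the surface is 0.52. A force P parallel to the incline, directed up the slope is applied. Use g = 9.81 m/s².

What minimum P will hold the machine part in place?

P_min ≈ 84.8 N

The machine part tends to slide down (tan θ > μ_s), so at the point of impending slip friction acts up-slope at its limit: f = μ_s N.
P is parallel to the surface, so N = m g cos θ = 325 N.
Along the incline: P + μ_s N = m g sin θ, so P = 254 − 0.52×325 = 84.8 N.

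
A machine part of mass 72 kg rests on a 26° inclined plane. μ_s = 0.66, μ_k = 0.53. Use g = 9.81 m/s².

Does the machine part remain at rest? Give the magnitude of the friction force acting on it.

N = m g cos θ = 635 N.
Down-slope weight component: m g sin θ = 310 N.
μ_s N = 419 N.
310 ≤ 419 N, so it stays put; friction = 310 N.

f ≈ 310 N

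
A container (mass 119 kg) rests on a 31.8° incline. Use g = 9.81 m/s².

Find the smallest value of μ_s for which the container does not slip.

At the slip threshold m g sin θ = μ_s m g cos θ, so μ_s,min = tan θ.
μ_s,min = tan 31.8° = 0.62.

μ_s,min ≈ 0.62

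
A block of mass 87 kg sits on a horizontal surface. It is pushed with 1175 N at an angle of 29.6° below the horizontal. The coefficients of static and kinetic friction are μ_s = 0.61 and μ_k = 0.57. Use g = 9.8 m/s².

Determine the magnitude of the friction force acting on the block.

f ≈ 817 N

Vertical equilibrium gives N = m g + P sin α = 1433 N.
Horizontally, friction must balance P cos α = 1022 N.
The static-friction limit is μ_s N = 874.1 N.
1022 > 874.1 N → the block slides; f = μ_k N = 0.57×1433 = 817 N.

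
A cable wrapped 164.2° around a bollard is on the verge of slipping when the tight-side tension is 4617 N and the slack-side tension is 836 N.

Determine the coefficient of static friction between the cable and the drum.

T₂/T₁ = e^{μβ} → μ = ln(T₂/T₁)/β.
β = 164.2° = 2.866 rad.
μ = ln(4617/836)/2.866 = ln(5.523)/2.866 = 0.596.

μ ≈ 0.596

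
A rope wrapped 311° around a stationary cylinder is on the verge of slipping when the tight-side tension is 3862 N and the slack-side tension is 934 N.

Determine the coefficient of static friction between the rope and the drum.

μ ≈ 0.262

T₂/T₁ = e^{μβ} → μ = ln(T₂/T₁)/β.
β = 311° = 5.428 rad.
μ = ln(3862/934)/5.428 = ln(4.135)/5.428 = 0.262.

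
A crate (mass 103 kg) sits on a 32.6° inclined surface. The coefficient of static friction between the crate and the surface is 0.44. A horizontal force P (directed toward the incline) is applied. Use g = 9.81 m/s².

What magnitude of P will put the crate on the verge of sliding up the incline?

At impending motion up the slope, friction acts down-slope at its limit: f = μ_s N.
Perpendicular to the incline: N = m g cos θ + P sin θ.
Along the incline: P cos θ = m g sin θ + μ_s N = m g sin θ + μ_s (m g cos θ + P sin θ).
Solving, P (cos θ − μ_s sin θ) = m g (sin θ + μ_s cos θ), so P = 103×9.81×(sin 32.6° + 0.44 cos 32.6°)/(cos 32.6° − 0.44 sin 32.6°) = 1010×0.9094/0.6054 = 1520 N.

P ≈ 1520 N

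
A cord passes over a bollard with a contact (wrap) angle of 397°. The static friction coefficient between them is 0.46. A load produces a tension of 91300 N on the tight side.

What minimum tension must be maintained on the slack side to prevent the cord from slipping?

Capstan equation at impending slip: T_tight/T_slack = e^{μβ}.
β = 397° = 6.929 rad; e^{μβ} = e^{0.46×6.929} = 24.22.
T_slack = T_tight / e^{μβ} = 91300 / 24.22 = 3770 N.

T_min ≈ 3770 N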